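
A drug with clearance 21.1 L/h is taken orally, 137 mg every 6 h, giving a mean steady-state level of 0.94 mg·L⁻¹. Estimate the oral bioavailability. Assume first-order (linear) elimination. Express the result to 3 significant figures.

0.869

F·D/τ = CL·Css at steady state → F = CL·Css·τ / D.
F = 21.1 × 0.94 × 6 / 137 = 0.869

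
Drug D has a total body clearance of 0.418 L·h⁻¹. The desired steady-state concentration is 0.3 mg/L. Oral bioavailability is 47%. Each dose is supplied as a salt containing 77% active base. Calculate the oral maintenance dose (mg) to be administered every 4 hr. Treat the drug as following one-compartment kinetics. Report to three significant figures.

1.39 mg

D = CL × Css × τ / F / S = 0.4180 × 0.3 × 4 / 0.47 / 0.77 = 1.386 mg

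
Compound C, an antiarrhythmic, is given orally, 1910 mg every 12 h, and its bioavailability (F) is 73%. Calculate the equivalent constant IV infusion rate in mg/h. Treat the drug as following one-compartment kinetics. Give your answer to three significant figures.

116 mg/h

Equivalent systemic input: infusion rate = F·D/τ.
Rate = 0.73 × 1910 / 12 = 116.2 mg/h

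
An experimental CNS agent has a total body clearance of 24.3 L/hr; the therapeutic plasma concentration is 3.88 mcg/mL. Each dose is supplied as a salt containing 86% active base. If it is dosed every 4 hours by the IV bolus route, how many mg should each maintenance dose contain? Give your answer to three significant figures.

At steady state, dose per interval replaces the amount cleared in that interval: S·D/τ = CL·Css.
D = CL × Css × τ / S = 24.30 × 3.88 × 4 / 0.86 = 438.5 mg

439 mg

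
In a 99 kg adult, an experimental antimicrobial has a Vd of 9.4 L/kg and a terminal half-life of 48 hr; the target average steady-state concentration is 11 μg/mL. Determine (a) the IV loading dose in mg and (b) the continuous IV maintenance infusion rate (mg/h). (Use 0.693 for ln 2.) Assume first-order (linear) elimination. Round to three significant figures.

Vd = 9.4 L/kg × 99 kg = 930.6 L
LD = Vd × C = 930.6 × 11 = 10240 mg
CL = 0.693 × Vd / t½ = 0.693 × 930.6 / 48 = 13.44 L/h
Infusion rate = CL × Css = 13.44 × 11 = 147.8 mg/h

(a) 10200 mg; (b) 148 mg/h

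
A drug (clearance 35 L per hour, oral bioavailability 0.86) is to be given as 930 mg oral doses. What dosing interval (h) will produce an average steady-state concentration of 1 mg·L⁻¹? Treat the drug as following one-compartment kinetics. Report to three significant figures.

22.9 h

F·D/τ = CL·Css → τ = F·D / (CL·Css).
τ = 0.86 × 930 / (35 × 1) = 22.85 h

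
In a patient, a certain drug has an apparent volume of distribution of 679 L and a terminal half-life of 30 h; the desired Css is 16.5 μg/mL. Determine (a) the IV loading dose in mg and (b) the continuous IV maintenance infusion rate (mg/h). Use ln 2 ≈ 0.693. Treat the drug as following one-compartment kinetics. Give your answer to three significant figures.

(a) 11200 mg; (b) 259 mg/h

LD = Vd × C = 679.0 × 16.5 = 11200 mg
CL = 0.693 × Vd / t½ = 0.693 × 679.0 / 30 = 15.68 L/h
Infusion rate = CL × Css = 15.68 × 16.5 = 258.7 mg/h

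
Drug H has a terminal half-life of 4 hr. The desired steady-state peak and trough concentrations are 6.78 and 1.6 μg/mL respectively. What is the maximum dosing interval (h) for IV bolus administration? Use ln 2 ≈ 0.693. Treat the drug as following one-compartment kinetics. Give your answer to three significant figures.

8.33 h

k = 0.693 / t½ = 0.693 / 4 = 0.1733 h⁻¹
Between IV bolus doses, concentration decays as C = C₀·e^(−kτ), so C_peak/C_trough = e^(kτ).
τ_max = ln(C_peak/C_trough) / k = ln(6.78/1.6) / 0.1733 = 1.444 / 0.1733 = 8.332 h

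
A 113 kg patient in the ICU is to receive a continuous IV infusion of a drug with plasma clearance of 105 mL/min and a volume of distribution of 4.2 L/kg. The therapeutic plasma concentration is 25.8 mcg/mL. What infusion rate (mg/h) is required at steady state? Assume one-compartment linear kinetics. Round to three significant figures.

CL = 105 mL/min = 105 × 0.06 = 6.300 L/h
Rate = CL × Css = 6.300 × 25.8 = 162.5 mg/h

163 mg/h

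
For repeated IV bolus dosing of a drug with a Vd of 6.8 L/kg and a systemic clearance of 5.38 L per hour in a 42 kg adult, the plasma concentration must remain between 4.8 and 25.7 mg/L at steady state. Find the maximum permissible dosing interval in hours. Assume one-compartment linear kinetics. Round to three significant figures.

89.1 h

Vd(total) = 42 kg × 6.8 L/kg = 285.6 L
k = CL / Vd = 5.380 / 285.6 = 0.01884 h⁻¹
Between IV bolus doses, concentration decays as C = C₀·e^(−kτ), so C_peak/C_trough = e^(kτ).
τ_max = ln(C_peak/C_trough) / k = ln(25.7/4.8) / 0.01884 = 1.678 / 0.01884 = 89.07 h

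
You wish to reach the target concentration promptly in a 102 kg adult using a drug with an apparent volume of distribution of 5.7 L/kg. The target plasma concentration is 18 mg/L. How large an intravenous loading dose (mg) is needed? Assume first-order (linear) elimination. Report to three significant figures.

Vd = 5.7 L/kg × 102 kg = 581.4 L
The loading dose fills Vd to the target concentration.
LD = Vd × C = 581.4 × 18.00 = 10470 mg

10500 mg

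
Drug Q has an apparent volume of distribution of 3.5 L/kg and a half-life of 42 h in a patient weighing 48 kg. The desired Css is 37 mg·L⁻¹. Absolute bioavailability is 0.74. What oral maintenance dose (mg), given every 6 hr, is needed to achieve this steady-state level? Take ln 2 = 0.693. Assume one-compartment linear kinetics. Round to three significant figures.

Vd(total) = 48 kg × 3.5 L/kg = 168.0 L
CL = ln 2 · Vd / t½ = 0.693 × 168.0 / 42 = 2.772 L/h
D = CL × Css × τ / F = 2.772 × 37 × 6 / 0.74 = 831.6 mg

832 mg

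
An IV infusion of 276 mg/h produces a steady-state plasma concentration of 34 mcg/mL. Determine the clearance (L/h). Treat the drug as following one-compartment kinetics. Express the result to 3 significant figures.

8.12 L/h

At steady state, infusion rate = CL × Css, so CL = rate / Css.
CL = 276 / 34 = 8.118 L/h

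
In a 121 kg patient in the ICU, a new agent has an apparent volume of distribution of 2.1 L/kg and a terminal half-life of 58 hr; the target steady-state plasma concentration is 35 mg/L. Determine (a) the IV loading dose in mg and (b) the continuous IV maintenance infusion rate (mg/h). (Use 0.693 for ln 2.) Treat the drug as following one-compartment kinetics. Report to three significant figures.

(a) 8890 mg; (b) 106 mg/h

Vd(total) = 121 kg × 2.1 L/kg = 254.1 L
LD = Vd × C = 254.1 × 35 = 8894 mg
CL = 0.693 × Vd / t½ = 0.693 × 254.1 / 58 = 3.036 L/h
Infusion rate = CL × Css = 3.036 × 35 = 106.3 mg/h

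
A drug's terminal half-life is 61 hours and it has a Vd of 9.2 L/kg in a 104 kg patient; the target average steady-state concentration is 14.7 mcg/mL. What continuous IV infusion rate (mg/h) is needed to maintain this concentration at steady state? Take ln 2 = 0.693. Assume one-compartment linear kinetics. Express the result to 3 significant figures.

160 mg/h

Total Vd = 9.2 × 104 = 956.8 L
CL = 0.693 × Vd / t½ = 0.693 × 956.8 / 61 = 10.87 L/h
Infusion rate = CL × Css = 10.87 × 14.7 = 159.8 mg/h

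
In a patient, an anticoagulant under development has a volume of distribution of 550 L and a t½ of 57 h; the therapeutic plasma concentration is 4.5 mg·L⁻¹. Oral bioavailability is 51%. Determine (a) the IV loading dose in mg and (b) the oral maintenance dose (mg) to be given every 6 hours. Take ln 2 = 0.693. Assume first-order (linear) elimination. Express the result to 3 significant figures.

LD = Vd × C = 550.0 × 4.5 = 2475 mg
CL = 0.693 × Vd / t½ = 0.693 × 550.0 / 57 = 6.687 L/h
D = CL × Css × τ / F = 6.687 × 4.5 × 6 / 0.51 = 354.0 mg

(a) 2480 mg; (b) 354 mg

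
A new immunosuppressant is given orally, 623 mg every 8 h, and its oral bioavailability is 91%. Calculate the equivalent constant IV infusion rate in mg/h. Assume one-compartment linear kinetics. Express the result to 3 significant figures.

Equivalent systemic input: infusion rate = F·D/τ.
Rate = 0.91 × 623 / 8 = 70.87 mg/h

70.9 mg/h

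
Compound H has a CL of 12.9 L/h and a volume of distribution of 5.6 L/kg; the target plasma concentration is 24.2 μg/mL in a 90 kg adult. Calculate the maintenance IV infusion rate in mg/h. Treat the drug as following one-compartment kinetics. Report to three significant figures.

312 mg/h

Vd does not affect the maintenance rate; only clearance governs steady-state input.
Rate = CL × Css = 12.90 × 24.2 = 312.2 mg/h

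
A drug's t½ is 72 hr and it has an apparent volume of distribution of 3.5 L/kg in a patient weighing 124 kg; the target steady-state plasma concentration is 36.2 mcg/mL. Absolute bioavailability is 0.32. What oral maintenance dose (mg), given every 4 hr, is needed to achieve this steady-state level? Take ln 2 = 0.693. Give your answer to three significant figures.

1890 mg

Total Vd = 3.5 × 124 = 434.0 L
CL = ln 2 · Vd / t½ = 0.693 × 434.0 / 72 = 4.177 L/h
D = CL × Css × τ / F = 4.177 × 36.2 × 4 / 0.32 = 1890 mg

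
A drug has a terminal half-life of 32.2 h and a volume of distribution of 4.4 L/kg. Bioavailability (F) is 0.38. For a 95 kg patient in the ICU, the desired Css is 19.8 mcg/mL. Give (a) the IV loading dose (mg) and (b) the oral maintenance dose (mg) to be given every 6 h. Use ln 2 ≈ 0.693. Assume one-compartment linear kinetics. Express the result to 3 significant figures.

Vd(total) = 95 kg × 4.4 L/kg = 418.0 L
LD = Vd × C = 418.0 × 19.8 = 8276 mg
CL = 0.693 × Vd / t½ = 0.693 × 418.0 / 32.2 = 8.996 L/h
D = CL × Css × τ / F = 8.996 × 19.8 × 6 / 0.38 = 2812 mg

(a) 8280 mg; (b) 2810 mg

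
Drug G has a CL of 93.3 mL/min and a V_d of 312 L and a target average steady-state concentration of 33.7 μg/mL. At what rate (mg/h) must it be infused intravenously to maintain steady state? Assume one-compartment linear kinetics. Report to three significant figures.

CL = 93.3 mL/min = 93.3 × 0.06 = 5.598 L/h
At steady state, infusion rate equals elimination rate: rate in = CL × Css.
Infusion rate = CL · Css = 5.598 L/h × 33.7 mg/L = 188.7 mg/h

189 mg/h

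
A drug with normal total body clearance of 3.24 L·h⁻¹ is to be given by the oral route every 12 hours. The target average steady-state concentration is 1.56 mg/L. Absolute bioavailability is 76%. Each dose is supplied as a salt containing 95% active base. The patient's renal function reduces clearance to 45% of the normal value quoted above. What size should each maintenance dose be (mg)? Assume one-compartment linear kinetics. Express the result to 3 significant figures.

Patient clearance = 0.45 × 3.240 = 1.458 L/h
D = CL × Css × τ / F / S = 1.458 × 1.56 × 12 / 0.76 / 0.95 = 37.80 mg

37.8 mg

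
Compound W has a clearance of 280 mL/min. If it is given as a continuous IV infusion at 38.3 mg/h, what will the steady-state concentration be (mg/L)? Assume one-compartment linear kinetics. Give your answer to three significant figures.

Convert clearance: 280 mL/min × 60 min/h ÷ 1000 mL/L = 16.80 L/h
Css = rate / CL = 38.3 / 16.80 = 2.280 mg/L

2.28 mg/L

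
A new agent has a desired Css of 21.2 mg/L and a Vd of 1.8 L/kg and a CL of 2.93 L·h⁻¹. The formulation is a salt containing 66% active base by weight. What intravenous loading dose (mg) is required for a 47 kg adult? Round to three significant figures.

2720 mg

Vd(total) = 47 kg × 1.8 L/kg = 84.60 L
LD = Vd × C / S = 84.60 × 21.20 / 0.66 = 2717 mg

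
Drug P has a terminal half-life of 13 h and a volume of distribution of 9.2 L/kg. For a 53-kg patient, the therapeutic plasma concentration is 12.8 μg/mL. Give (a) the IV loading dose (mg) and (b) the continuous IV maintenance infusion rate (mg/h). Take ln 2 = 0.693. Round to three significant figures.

Vd = 9.2 L/kg × 53 kg = 487.6 L
LD = Vd × C = 487.6 × 12.8 = 6241 mg
CL = 0.693 × Vd / t½ = 0.693 × 487.6 / 13 = 25.99 L/h
Infusion rate = CL × Css = 25.99 × 12.8 = 332.7 mg/h

(a) 6240 mg; (b) 333 mg/h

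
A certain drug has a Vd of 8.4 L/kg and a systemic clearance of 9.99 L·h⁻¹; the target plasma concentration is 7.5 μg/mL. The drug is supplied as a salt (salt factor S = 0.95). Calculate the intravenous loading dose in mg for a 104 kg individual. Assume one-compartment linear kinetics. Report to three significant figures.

6900 mg

Vd = 8.4 L/kg × 104 kg = 873.6 L
LD = Vd × C / S = 873.6 × 7.500 / 0.95 = 6897 mg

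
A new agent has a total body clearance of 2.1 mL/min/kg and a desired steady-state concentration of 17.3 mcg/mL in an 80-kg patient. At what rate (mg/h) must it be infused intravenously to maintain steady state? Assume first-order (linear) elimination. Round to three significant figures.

CL = 2.1 mL/min/kg × 80 kg = 168.0 mL/min = 168.0 × 60/1000 = 10.08 L/h
At steady state, infusion rate equals elimination rate: rate in = CL × Css.
R₀ = 10.08 × 17.3 = 174.4 mg/h

174 mg/h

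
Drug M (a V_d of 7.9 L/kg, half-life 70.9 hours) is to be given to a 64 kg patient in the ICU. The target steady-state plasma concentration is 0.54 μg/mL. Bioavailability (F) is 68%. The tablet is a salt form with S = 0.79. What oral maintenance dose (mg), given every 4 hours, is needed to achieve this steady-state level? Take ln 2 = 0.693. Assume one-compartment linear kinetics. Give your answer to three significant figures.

19.9 mg

Vd(total) = 64 kg × 7.9 L/kg = 505.6 L
CL = ln 2 · Vd / t½ = 0.693 × 505.6 / 70.9 = 4.942 L/h
D = CL × Css × τ / F / S = 4.942 × 0.54 × 4 / 0.68 / 0.79 = 19.87 mg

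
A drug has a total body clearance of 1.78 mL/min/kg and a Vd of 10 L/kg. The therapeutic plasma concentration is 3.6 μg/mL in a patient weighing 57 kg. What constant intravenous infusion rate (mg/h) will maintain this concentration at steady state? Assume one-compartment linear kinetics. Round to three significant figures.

CL = 1.78 mL/min/kg × 57 kg = 101.5 mL/min = 101.5 × 60/1000 = 6.090 L/h
R₀ = 6.090 × 3.6 = 21.92 mg/h

21.9 mg/h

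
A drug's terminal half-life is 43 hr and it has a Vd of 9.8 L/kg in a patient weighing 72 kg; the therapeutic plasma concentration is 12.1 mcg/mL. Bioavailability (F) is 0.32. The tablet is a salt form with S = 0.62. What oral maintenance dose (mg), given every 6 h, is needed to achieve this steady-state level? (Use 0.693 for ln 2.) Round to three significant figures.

Vd(total) = 72 kg × 9.8 L/kg = 705.6 L
CL = 0.693 × Vd / t½ = 0.693 × 705.6 / 43 = 11.37 L/h
D = CL × Css × τ / F / S = 11.37 × 12.1 × 6 / 0.32 / 0.62 = 4161 mg

4160 mg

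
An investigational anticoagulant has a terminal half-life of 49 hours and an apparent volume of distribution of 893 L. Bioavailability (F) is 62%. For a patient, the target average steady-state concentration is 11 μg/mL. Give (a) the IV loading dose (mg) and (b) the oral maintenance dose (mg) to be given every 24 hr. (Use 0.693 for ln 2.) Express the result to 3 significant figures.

(a) 9820 mg; (b) 5380 mg

LD = Vd × C = 893.0 × 11 = 9823 mg
CL = 0.693 × Vd / t½ = 0.693 × 893.0 / 49 = 12.63 L/h
D = CL × Css × τ / F = 12.63 × 11 × 24 / 0.62 = 5378 mg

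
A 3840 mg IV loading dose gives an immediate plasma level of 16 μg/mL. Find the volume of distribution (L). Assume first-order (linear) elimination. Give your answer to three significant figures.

240 L

Immediately after an IV bolus, C₀ = Dose / Vd, so Vd = Dose / C₀.
Vd = 3840 / 16 = 240.0 L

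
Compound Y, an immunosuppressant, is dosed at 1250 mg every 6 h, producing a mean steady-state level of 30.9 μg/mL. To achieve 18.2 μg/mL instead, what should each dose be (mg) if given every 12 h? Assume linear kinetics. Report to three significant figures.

1470 mg

For first-order elimination, Css ∝ F·D/(CL·τ); F and CL are unchanged, so Css ∝ D/τ.
D₂ = D₁ × (Css,target / Css,current) × (τ₂/τ₁) = 1250 × (18.2/30.9) × (12/6) = 1472 mg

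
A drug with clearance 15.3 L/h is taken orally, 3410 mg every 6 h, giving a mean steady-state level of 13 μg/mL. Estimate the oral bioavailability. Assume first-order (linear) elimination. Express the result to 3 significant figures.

F·D/τ = CL·Css at steady state → F = CL·Css·τ / D.
F = 15.3 × 13 × 6 / 3410 = 0.350

0.350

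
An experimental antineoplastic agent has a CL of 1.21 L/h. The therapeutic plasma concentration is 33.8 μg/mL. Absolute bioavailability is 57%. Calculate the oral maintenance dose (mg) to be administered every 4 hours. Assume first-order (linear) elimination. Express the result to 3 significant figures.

287 mg

D = CL × Css × τ / F = 1.210 × 33.8 × 4 / 0.57 = 287.0 mg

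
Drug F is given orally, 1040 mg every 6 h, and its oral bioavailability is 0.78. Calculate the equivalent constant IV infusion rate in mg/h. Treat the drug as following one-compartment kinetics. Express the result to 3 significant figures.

135 mg/h

Equivalent systemic input: infusion rate = F·D/τ.
Rate = 0.78 × 1040 / 6 = 135.2 mg/h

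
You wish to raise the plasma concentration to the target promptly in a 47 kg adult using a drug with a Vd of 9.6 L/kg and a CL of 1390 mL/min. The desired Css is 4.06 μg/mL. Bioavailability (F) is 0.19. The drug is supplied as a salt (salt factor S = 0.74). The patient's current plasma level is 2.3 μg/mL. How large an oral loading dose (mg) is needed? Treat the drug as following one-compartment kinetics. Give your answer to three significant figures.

Vd(total) = 47 kg × 9.6 L/kg = 451.2 L
Concentration deficit ΔC = 4.06 − 2.3 = 1.760 mg/L
LD = Vd × ΔC / F / S = 451.2 × 1.760 / 0.19 / 0.74 = 5648 mg

5650 mg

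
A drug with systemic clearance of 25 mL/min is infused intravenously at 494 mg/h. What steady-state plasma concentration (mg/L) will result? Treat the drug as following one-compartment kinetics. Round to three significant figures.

CL = 25 mL/min × 60/1000 = 1.500 L/h
Css = rate / CL = 494 / 1.500 = 329.3 mg/L

329 mg/L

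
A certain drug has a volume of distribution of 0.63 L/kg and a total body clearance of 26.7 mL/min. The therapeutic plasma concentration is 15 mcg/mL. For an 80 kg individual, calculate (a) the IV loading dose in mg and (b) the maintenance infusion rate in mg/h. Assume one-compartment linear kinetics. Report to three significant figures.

Total Vd = 0.63 × 80 = 50.40 L
LD = Vd · C_target = 50.40 × 15 = 756.0 mg
CL = 26.7 mL/min = 26.7 × 0.06 = 1.602 L/h
Maintenance: replace elimination → rate = CL × Css = 1.602 × 15 = 24.03 mg/h

(a) 756 mg; (b) 24.0 mg/h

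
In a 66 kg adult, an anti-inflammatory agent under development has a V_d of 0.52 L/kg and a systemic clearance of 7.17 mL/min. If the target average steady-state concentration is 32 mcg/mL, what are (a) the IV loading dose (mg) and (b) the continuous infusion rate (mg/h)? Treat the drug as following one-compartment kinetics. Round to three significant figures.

(a) 1100 mg; (b) 13.8 mg/h

Vd(total) = 66 kg × 0.52 L/kg = 34.32 L
Loading: fill Vd to C_target → 34.32 L × 32 mg/L = 1098 mg
Convert clearance: 7.17 mL/min × 60 min/h ÷ 1000 mL/L = 0.4302 L/h
Maintenance infusion rate = CL × Css = 0.4302 × 32 = 13.77 mg/h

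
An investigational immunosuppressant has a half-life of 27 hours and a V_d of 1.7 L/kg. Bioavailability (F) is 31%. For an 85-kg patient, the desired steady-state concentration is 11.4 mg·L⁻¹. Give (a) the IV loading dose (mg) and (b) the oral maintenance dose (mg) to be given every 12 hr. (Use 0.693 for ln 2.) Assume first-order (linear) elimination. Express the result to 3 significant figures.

Total Vd = 1.7 × 85 = 144.5 L
LD = Vd × C = 144.5 × 11.4 = 1647 mg
CL = 0.693 × Vd / t½ = 0.693 × 144.5 / 27 = 3.709 L/h
D = CL × Css × τ / F = 3.709 × 11.4 × 12 / 0.31 = 1637 mg

(a) 1650 mg; (b) 1640 mg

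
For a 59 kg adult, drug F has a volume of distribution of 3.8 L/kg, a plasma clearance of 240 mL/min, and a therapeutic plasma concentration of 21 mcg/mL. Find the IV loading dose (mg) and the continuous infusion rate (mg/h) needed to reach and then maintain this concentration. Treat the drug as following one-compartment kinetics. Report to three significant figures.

(a) 4710 mg; (b) 302 mg/h

Vd(total) = 59 kg × 3.8 L/kg = 224.2 L
Loading dose = Vd × C = 224.2 × 21 = 4708 mg
Convert clearance: 240 mL/min × 60 min/h ÷ 1000 mL/L = 14.40 L/h
Maintenance: replace elimination → rate = CL × Css = 14.40 × 21 = 302.4 mg/h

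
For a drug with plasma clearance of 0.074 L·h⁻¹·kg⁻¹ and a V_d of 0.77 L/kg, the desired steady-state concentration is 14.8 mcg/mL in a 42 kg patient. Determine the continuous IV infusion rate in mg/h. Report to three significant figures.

46.0 mg/h

CL = 0.074 L·h⁻¹·kg⁻¹ × 42 kg = 3.108 L/h
Rate = CL × Css = 3.108 × 14.8 = 46.00 mg/h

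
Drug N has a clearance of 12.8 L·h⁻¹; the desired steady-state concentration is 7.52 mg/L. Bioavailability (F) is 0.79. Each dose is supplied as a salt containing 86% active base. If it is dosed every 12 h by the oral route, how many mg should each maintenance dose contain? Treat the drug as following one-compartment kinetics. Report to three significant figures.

1700 mg

D = CL × Css × τ / F / S = 12.80 × 7.52 × 12 / 0.79 / 0.86 = 1700 mg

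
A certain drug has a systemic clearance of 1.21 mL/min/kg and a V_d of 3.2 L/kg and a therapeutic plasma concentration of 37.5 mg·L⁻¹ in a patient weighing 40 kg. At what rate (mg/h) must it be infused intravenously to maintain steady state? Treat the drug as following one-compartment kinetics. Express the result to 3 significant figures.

109 mg/h

CL = 1.21 mL/min/kg × 40 kg = 48.40 mL/min = 48.40 × 60/1000 = 2.904 L/h
Vd does not affect the maintenance rate; only clearance governs steady-state input.
Rate = CL × Css = 2.904 × 37.5 = 108.9 mg/h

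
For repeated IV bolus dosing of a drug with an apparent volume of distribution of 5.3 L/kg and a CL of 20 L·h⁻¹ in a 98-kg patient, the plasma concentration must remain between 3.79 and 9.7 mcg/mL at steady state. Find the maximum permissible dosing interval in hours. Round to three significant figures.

24.4 h

Vd = 5.3 L/kg × 98 kg = 519.4 L
k = CL / Vd = 20.00 / 519.4 = 0.03851 h⁻¹
Between IV bolus doses, concentration decays as C = C₀·e^(−kτ), so C_peak/C_trough = e^(kτ).
τ_max = ln(C_peak/C_trough) / k = ln(9.7/3.79) / 0.03851 = 0.9398 / 0.03851 = 24.40 h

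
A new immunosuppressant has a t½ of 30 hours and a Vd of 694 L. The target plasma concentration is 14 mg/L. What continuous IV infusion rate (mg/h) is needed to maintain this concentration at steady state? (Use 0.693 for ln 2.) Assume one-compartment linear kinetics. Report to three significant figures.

224 mg/h

k = 0.693/30 = 0.02310 h⁻¹, so CL = k·Vd = 0.02310 × 694.0 = 16.03 L/h
Infusion rate = CL × Css = 16.03 × 14 = 224.4 mg/h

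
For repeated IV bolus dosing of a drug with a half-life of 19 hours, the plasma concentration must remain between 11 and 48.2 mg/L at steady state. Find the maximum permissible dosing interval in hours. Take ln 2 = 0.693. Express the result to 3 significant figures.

40.5 h

k = 0.693 / t½ = 0.693 / 19 = 0.03647 h⁻¹
Between IV bolus doses, concentration decays as C = C₀·e^(−kτ), so C_peak/C_trough = e^(kτ).
τ_max = ln(C_peak/C_trough) / k = ln(48.2/11) / 0.03647 = 1.477 / 0.03647 = 40.50 h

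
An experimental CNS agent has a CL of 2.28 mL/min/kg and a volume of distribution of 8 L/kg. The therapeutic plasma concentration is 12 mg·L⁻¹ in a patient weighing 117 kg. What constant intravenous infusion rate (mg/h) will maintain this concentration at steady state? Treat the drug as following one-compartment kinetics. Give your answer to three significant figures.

CL = 2.28 mL/min/kg × 117 kg = 266.8 mL/min = 266.8 × 60/1000 = 16.01 L/h
Rate = CL × Css = 16.01 × 12 = 192.1 mg/h

192 mg/h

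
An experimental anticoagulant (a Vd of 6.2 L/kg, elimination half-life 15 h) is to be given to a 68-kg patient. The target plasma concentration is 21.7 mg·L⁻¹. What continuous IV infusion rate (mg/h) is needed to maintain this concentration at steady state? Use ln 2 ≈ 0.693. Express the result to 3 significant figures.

423 mg/h

Vd = 6.2 L/kg × 68 kg = 421.6 L
CL = ln 2 · Vd / t½ = 0.693 × 421.6 / 15 = 19.48 L/h
Infusion rate = CL × Css = 19.48 × 21.7 = 422.7 mg/h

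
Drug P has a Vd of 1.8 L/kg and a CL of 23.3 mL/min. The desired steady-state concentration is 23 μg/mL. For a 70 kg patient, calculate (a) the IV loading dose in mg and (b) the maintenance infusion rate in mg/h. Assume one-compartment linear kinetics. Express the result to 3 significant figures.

(a) 2900 mg; (b) 32.2 mg/h

Vd = 1.8 L/kg × 70 kg = 126.0 L
LD = Vd · C_target = 126.0 × 23 = 2898 mg
Convert clearance: 23.3 mL/min × 60 min/h ÷ 1000 mL/L = 1.398 L/h
Maintenance: replace elimination → rate = CL × Css = 1.398 × 23 = 32.15 mg/h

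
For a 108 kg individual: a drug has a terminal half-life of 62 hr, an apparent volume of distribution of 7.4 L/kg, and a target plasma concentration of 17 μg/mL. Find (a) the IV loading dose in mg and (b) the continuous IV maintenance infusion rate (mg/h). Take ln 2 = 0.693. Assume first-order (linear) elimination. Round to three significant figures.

Vd(total) = 108 kg × 7.4 L/kg = 799.2 L
LD = Vd × C = 799.2 × 17 = 13590 mg
CL = 0.693 × Vd / t½ = 0.693 × 799.2 / 62 = 8.933 L/h
Infusion rate = CL × Css = 8.933 × 17 = 151.9 mg/h

(a) 13600 mg; (b) 152 mg/h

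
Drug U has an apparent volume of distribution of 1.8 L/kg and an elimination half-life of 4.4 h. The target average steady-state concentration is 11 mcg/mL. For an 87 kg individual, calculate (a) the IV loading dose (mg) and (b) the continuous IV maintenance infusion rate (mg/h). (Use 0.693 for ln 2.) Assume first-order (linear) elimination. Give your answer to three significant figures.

Vd = 1.8 L/kg × 87 kg = 156.6 L
LD = Vd × C = 156.6 × 11 = 1723 mg
CL = 0.693 × Vd / t½ = 0.693 × 156.6 / 4.4 = 24.66 L/h
Infusion rate = CL × Css = 24.66 × 11 = 271.3 mg/h

(a) 1720 mg; (b) 271 mg/h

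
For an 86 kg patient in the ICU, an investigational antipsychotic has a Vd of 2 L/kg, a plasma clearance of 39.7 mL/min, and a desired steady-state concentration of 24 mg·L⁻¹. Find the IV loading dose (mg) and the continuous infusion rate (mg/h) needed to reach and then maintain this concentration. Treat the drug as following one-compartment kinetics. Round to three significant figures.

(a) 4130 mg; (b) 57.2 mg/h

Vd = 2 L/kg × 86 kg = 172.0 L
LD = Vd · C_target = 172.0 × 24 = 4128 mg
Convert clearance: 39.7 mL/min × 60 min/h ÷ 1000 mL/L = 2.382 L/h
Maintenance: replace elimination → rate = CL × Css = 2.382 × 24 = 57.17 mg/h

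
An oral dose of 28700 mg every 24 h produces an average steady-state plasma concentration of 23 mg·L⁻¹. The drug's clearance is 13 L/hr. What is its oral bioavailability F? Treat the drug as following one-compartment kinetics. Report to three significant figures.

F·D/τ = CL·Css at steady state → F = CL·Css·τ / D.
F = 13 × 23 × 24 / 28700 = 0.250

0.250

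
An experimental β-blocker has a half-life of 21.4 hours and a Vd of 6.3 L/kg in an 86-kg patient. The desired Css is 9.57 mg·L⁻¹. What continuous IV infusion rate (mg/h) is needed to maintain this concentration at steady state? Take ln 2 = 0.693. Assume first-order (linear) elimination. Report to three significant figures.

168 mg/h

Vd(total) = 86 kg × 6.3 L/kg = 541.8 L
k = 0.693/21.4 = 0.03238 h⁻¹, so CL = k·Vd = 0.03238 × 541.8 = 17.54 L/h
Infusion rate = CL × Css = 17.54 × 9.57 = 167.9 mg/h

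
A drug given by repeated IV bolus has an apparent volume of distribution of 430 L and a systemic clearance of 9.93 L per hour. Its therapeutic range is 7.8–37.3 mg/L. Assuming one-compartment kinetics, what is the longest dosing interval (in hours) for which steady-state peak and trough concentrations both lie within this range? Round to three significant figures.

k = CL / Vd = 9.930 / 430.0 = 0.02309 h⁻¹
Between IV bolus doses, concentration decays as C = C₀·e^(−kτ), so C_peak/C_trough = e^(kτ).
τ_max = ln(C_peak/C_trough) / k = ln(37.3/7.8) / 0.02309 = 1.565 / 0.02309 = 67.78 h

67.8 h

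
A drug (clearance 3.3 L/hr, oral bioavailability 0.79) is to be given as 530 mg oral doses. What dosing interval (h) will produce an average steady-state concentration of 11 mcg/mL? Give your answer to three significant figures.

F·D/τ = CL·Css → τ = F·D / (CL·Css).
τ = 0.79 × 530 / (3.3 × 11) = 11.53 h

11.5 h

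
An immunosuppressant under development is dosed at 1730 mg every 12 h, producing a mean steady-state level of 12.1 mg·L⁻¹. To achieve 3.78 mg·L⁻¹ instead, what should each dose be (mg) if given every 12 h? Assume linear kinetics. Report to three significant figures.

With linear kinetics, Css is proportional to dose rate (D/τ) at fixed clearance.
D₂ = D₁ × (Css,target / Css,current) = 1730 × 3.78/12.1 = 540.4 mg

540 mg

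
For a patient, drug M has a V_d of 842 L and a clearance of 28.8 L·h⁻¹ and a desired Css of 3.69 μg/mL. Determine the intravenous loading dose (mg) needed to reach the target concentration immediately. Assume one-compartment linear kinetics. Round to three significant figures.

3110 mg

LD is governed by Vd — clearance does not enter the loading-dose calculation.
LD = Vd × C = 842.0 × 3.690 = 3107 mg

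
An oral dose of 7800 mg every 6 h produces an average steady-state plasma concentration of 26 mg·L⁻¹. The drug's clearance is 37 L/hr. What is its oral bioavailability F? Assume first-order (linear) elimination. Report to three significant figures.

F·D/τ = CL·Css at steady state → F = CL·Css·τ / D.
F = 37 × 26 × 6 / 7800 = 0.740

0.740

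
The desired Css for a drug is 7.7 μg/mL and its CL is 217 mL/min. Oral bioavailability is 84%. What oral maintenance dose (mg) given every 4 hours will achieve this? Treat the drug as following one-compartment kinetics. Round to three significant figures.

477 mg

CL = 217 mL/min × 60/1000 = 13.02 L/h
At steady state, dose per interval replaces the amount cleared in that interval: F·D/τ = CL·Css.
D = CL × Css × τ / F = 13.02 × 7.7 × 4 / 0.84 = 477.4 mg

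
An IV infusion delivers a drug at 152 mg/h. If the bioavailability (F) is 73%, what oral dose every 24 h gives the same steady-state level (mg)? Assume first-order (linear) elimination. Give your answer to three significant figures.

To maintain the same Css, the systemic dosing rate must be unchanged: F·D/τ = infusion rate.
D = rate × τ / F = 152 × 24 / 0.73 = 4997 mg

5000 mg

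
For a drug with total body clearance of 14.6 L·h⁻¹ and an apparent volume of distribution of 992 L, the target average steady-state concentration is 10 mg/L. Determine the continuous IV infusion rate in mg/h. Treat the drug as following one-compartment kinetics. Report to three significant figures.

146 mg/h

R₀ = 14.60 × 10 = 146.0 mg/h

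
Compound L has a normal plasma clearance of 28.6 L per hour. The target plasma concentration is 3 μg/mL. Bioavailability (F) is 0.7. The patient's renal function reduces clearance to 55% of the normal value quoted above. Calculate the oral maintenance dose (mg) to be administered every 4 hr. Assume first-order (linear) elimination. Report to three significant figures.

270 mg

Patient clearance = 0.55 × 28.60 = 15.73 L/h
At steady state, dose per interval replaces the amount cleared in that interval: F·D/τ = CL·Css.
D = CL × Css × τ / F = 15.73 × 3 × 4 / 0.7 = 269.7 mg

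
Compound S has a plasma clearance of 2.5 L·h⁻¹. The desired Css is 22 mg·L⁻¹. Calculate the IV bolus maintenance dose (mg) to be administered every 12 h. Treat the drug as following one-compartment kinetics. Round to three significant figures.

660 mg

D = CL × Css × τ = 2.500 × 22 × 12 = 660.0 mg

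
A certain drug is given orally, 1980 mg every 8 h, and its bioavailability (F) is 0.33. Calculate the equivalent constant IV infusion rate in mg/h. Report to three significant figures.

Equivalent systemic input: infusion rate = F·D/τ.
Rate = 0.33 × 1980 / 8 = 81.68 mg/h

81.7 mg/h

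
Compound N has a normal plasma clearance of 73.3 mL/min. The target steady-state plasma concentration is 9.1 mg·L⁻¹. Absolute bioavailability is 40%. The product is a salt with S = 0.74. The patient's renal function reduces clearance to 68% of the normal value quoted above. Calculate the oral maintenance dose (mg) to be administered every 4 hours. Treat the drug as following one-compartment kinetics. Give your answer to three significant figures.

CL = 73.3 mL/min = 73.3 × 0.06 = 4.398 L/h
Patient clearance = 0.68 × 4.398 = 2.991 L/h
At steady state, dose per interval replaces the amount cleared in that interval: F·S·D/τ = CL·Css.
D = CL × Css × τ / F / S = 2.991 × 9.1 × 4 / 0.4 / 0.74 = 367.8 mg

368 mg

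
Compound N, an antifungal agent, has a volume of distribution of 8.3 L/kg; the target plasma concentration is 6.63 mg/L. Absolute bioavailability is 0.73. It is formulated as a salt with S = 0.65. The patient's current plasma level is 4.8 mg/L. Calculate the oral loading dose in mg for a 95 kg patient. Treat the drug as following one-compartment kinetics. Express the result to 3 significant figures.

3040 mg

Vd(total) = 95 kg × 8.3 L/kg = 788.5 L
Concentration deficit ΔC = 6.63 − 4.8 = 1.830 mg/L
LD = Vd × ΔC / F / S = 788.5 × 1.830 / 0.73 / 0.65 = 3041 mg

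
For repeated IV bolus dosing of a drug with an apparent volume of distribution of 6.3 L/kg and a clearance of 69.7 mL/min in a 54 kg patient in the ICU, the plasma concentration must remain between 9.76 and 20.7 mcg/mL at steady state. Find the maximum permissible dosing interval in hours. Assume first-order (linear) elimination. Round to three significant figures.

Vd(total) = 54 kg × 6.3 L/kg = 340.2 L
Convert clearance: 69.7 mL/min × 60 min/h ÷ 1000 mL/L = 4.182 L/h
k = CL / Vd = 4.182 / 340.2 = 0.01229 h⁻¹
Between IV bolus doses, concentration decays as C = C₀·e^(−kτ), so C_peak/C_trough = e^(kτ).
τ_max = ln(C_peak/C_trough) / k = ln(20.7/9.76) / 0.01229 = 0.7518 / 0.01229 = 61.17 h

61.2 h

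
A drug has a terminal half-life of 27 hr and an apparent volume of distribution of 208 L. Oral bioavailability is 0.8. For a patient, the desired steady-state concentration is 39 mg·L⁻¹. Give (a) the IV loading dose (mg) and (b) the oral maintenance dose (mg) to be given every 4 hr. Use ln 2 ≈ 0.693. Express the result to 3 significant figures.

(a) 8110 mg; (b) 1040 mg

LD = Vd × C = 208.0 × 39 = 8112 mg
CL = 0.693 × Vd / t½ = 0.693 × 208.0 / 27 = 5.339 L/h
D = CL × Css × τ / F = 5.339 × 39 × 4 / 0.8 = 1041 mg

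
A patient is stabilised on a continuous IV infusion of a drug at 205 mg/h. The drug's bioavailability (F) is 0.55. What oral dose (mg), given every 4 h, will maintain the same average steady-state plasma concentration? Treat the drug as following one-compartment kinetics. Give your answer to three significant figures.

1490 mg

To maintain the same Css, the systemic dosing rate must be unchanged: F·D/τ = infusion rate.
D = rate × τ / F = 205 × 4 / 0.55 = 1491 mg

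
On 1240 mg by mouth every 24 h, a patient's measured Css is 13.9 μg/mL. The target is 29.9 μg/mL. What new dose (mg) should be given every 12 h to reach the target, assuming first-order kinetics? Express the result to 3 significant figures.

1330 mg

With linear kinetics, Css is proportional to dose rate (D/τ) at fixed clearance.
D₂ = D₁ × (Css,target / Css,current) × (τ₂/τ₁) = 1240 × (29.9/13.9) × (12/24) = 1334 mg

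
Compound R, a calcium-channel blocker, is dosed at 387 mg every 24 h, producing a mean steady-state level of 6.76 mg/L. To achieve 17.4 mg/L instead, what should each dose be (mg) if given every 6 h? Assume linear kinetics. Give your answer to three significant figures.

With linear kinetics, Css is proportional to dose rate (D/τ) at fixed clearance.
D₂ = D₁ × (Css,target / Css,current) × (τ₂/τ₁) = 387 × (17.4/6.76) × (6/24) = 249.0 mg

249 mg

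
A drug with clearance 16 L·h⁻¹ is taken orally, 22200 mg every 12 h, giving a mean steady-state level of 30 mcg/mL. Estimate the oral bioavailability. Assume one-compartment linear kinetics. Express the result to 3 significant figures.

F·D/τ = CL·Css at steady state → F = CL·Css·τ / D.
F = 16 × 30 × 12 / 22200 = 0.259

0.259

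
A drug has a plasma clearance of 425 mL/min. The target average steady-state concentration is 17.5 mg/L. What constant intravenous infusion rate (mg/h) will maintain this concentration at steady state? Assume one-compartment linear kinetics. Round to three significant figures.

CL = 425 mL/min × 60/1000 = 25.50 L/h
Infusion rate = CL · Css = 25.50 L/h × 17.5 mg/L = 446.3 mg/h

446 mg/h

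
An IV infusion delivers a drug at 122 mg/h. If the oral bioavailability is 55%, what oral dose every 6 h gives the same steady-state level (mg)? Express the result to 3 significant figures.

To maintain the same Css, the systemic dosing rate must be unchanged: F·D/τ = infusion rate.
D = rate × τ / F = 122 × 6 / 0.55 = 1331 mg

1330 mg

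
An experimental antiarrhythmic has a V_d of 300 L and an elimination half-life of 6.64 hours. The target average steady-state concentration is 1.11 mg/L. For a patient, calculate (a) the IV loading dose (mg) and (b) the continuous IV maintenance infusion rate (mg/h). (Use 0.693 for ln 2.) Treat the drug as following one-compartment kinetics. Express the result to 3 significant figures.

(a) 333 mg; (b) 34.8 mg/h

LD = Vd × C = 300.0 × 1.11 = 333.0 mg
CL = 0.693 × Vd / t½ = 0.693 × 300.0 / 6.64 = 31.31 L/h
Infusion rate = CL × Css = 31.31 × 1.11 = 34.75 mg/h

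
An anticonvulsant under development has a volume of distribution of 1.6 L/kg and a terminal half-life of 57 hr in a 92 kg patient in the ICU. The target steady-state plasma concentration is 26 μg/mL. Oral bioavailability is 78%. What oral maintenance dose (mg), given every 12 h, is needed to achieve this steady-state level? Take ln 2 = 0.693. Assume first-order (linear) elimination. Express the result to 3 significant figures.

Vd = 1.6 L/kg × 92 kg = 147.2 L
CL = ln 2 · Vd / t½ = 0.693 × 147.2 / 57 = 1.790 L/h
D = CL × Css × τ / F = 1.790 × 26 × 12 / 0.78 = 716.0 mg

716 mg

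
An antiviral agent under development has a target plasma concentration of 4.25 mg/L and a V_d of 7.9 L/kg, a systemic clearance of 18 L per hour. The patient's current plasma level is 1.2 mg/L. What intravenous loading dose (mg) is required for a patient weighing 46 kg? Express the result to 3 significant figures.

1110 mg

Vd(total) = 46 kg × 7.9 L/kg = 363.4 L
Concentration deficit ΔC = 4.25 − 1.2 = 3.050 mg/L
LD = Vd × ΔC = 363.4 × 3.050 = 1108 mg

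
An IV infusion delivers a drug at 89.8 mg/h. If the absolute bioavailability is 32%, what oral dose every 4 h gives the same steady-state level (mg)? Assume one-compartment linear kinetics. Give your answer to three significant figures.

To maintain the same Css, the systemic dosing rate must be unchanged: F·D/τ = infusion rate.
D = rate × τ / F = 89.8 × 4 / 0.32 = 1123 mg

1120 mg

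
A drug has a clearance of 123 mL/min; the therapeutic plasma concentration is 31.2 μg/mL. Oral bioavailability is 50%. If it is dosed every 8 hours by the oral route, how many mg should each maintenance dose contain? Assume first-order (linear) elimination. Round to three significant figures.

CL = 123 mL/min × 60/1000 = 7.380 L/h
At steady state, dose per interval replaces the amount cleared in that interval: F·D/τ = CL·Css.
D = CL × Css × τ / F = 7.380 × 31.2 × 8 / 0.5 = 3684 mg

3680 mg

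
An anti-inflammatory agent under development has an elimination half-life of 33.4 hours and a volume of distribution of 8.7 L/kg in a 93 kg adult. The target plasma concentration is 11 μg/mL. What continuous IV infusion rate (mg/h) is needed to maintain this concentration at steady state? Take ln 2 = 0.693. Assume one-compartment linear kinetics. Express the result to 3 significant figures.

Vd(total) = 93 kg × 8.7 L/kg = 809.1 L
CL = ln 2 · Vd / t½ = 0.693 × 809.1 / 33.4 = 16.79 L/h
Infusion rate = CL × Css = 16.79 × 11 = 184.7 mg/h

185 mg/h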